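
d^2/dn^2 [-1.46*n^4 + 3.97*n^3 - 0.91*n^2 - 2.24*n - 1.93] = -17.52*n^2 + 23.82*n - 1.82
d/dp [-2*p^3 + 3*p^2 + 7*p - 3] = -6*p^2 + 6*p + 7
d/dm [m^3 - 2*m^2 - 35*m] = 3*m^2 - 4*m - 35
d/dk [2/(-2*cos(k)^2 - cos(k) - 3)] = -2*(4*cos(k) + 1)*sin(k)/(cos(k) + cos(2*k) + 4)^2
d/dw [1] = 0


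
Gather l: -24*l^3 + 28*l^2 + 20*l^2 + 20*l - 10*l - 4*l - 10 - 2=-24*l^3 + 48*l^2 + 6*l - 12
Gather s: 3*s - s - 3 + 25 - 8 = 2*s + 14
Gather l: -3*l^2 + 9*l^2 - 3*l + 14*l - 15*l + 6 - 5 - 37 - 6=6*l^2 - 4*l - 42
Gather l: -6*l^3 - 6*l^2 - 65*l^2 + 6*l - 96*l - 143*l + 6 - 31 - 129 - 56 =-6*l^3 - 71*l^2 - 233*l - 210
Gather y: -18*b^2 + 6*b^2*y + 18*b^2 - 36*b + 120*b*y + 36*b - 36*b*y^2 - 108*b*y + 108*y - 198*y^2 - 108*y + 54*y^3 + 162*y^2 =54*y^3 + y^2*(-36*b - 36) + y*(6*b^2 + 12*b)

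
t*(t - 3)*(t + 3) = t^3 - 9*t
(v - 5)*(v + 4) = v^2 - v - 20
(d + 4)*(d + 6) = d^2 + 10*d + 24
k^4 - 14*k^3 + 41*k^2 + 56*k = k*(k - 8)*(k - 7)*(k + 1)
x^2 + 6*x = x*(x + 6)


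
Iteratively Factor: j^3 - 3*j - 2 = (j + 1)*(j^2 - j - 2) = (j + 1)^2*(j - 2)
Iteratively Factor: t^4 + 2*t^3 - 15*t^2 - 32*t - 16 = (t - 4)*(t^3 + 6*t^2 + 9*t + 4) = (t - 4)*(t + 1)*(t^2 + 5*t + 4) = (t - 4)*(t + 1)^2*(t + 4)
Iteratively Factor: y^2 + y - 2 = (y - 1)*(y + 2)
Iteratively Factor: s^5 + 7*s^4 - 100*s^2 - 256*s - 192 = (s + 2)*(s^4 + 5*s^3 - 10*s^2 - 80*s - 96) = (s + 2)^2*(s^3 + 3*s^2 - 16*s - 48) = (s + 2)^2*(s + 3)*(s^2 - 16) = (s + 2)^2*(s + 3)*(s + 4)*(s - 4)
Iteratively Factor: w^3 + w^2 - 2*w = (w - 1)*(w^2 + 2*w) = w*(w - 1)*(w + 2)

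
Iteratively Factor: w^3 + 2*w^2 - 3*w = (w)*(w^2 + 2*w - 3) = w*(w - 1)*(w + 3)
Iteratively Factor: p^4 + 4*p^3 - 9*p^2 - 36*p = (p)*(p^3 + 4*p^2 - 9*p - 36) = p*(p - 3)*(p^2 + 7*p + 12) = p*(p - 3)*(p + 4)*(p + 3)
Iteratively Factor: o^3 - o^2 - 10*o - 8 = (o + 1)*(o^2 - 2*o - 8) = (o + 1)*(o + 2)*(o - 4)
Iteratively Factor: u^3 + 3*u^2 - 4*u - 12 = (u - 2)*(u^2 + 5*u + 6) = (u - 2)*(u + 3)*(u + 2)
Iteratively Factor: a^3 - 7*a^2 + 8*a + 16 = (a - 4)*(a^2 - 3*a - 4) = (a - 4)*(a + 1)*(a - 4)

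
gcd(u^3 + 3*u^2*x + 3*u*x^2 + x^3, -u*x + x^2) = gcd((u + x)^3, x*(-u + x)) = 1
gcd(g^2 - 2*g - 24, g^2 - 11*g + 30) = g - 6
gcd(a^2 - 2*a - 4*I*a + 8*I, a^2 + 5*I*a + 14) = 1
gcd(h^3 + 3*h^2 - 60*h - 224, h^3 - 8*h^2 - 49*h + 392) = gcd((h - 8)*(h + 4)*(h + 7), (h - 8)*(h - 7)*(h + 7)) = h^2 - h - 56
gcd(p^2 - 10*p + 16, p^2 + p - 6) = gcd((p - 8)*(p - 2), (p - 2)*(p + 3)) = p - 2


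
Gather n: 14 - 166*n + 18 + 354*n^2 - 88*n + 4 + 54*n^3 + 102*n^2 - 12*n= 54*n^3 + 456*n^2 - 266*n + 36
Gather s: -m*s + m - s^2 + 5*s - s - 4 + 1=m - s^2 + s*(4 - m) - 3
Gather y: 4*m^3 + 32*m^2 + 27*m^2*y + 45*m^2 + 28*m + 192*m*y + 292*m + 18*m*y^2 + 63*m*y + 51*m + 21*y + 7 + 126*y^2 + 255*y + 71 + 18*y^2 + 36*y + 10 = 4*m^3 + 77*m^2 + 371*m + y^2*(18*m + 144) + y*(27*m^2 + 255*m + 312) + 88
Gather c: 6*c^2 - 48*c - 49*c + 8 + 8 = 6*c^2 - 97*c + 16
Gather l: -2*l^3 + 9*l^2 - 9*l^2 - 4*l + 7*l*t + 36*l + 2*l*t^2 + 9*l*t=-2*l^3 + l*(2*t^2 + 16*t + 32)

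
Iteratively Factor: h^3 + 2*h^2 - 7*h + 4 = (h - 1)*(h^2 + 3*h - 4) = (h - 1)^2*(h + 4)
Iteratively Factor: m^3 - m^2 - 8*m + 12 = (m - 2)*(m^2 + m - 6) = (m - 2)^2*(m + 3)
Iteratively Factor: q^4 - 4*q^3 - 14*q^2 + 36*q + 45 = (q - 3)*(q^3 - q^2 - 17*q - 15) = (q - 3)*(q + 1)*(q^2 - 2*q - 15) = (q - 5)*(q - 3)*(q + 1)*(q + 3)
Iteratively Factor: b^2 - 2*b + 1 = (b - 1)*(b - 1)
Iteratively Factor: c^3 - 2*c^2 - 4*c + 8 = (c - 2)*(c^2 - 4) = (c - 2)^2*(c + 2)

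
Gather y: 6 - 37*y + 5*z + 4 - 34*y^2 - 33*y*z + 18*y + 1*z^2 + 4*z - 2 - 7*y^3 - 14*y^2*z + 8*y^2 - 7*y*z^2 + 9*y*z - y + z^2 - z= -7*y^3 + y^2*(-14*z - 26) + y*(-7*z^2 - 24*z - 20) + 2*z^2 + 8*z + 8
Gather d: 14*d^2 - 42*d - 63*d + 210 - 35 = 14*d^2 - 105*d + 175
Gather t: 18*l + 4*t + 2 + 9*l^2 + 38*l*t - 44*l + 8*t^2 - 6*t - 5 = 9*l^2 - 26*l + 8*t^2 + t*(38*l - 2) - 3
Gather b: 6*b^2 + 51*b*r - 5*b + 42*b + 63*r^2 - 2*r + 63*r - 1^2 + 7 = 6*b^2 + b*(51*r + 37) + 63*r^2 + 61*r + 6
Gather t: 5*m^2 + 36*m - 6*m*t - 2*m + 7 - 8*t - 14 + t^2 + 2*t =5*m^2 + 34*m + t^2 + t*(-6*m - 6) - 7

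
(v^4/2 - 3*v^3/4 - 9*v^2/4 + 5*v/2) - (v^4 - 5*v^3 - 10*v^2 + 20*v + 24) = -v^4/2 + 17*v^3/4 + 31*v^2/4 - 35*v/2 - 24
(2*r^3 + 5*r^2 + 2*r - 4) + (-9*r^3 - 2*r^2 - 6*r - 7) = -7*r^3 + 3*r^2 - 4*r - 11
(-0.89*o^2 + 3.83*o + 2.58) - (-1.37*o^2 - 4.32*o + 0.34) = 0.48*o^2 + 8.15*o + 2.24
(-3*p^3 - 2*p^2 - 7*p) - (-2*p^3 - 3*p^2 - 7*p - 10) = -p^3 + p^2 + 10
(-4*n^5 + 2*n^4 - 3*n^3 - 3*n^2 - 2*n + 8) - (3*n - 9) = -4*n^5 + 2*n^4 - 3*n^3 - 3*n^2 - 5*n + 17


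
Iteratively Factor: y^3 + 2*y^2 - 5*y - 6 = (y - 2)*(y^2 + 4*y + 3) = (y - 2)*(y + 1)*(y + 3)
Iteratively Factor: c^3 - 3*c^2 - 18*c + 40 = (c - 2)*(c^2 - c - 20) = (c - 2)*(c + 4)*(c - 5)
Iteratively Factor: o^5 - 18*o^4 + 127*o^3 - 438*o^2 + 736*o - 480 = (o - 2)*(o^4 - 16*o^3 + 95*o^2 - 248*o + 240) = (o - 4)*(o - 2)*(o^3 - 12*o^2 + 47*o - 60) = (o - 4)*(o - 3)*(o - 2)*(o^2 - 9*o + 20) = (o - 4)^2*(o - 3)*(o - 2)*(o - 5)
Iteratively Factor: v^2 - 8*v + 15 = (v - 3)*(v - 5)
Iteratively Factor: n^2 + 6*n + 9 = (n + 3)*(n + 3)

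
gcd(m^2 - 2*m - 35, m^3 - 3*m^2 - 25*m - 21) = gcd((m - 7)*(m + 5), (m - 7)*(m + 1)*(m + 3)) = m - 7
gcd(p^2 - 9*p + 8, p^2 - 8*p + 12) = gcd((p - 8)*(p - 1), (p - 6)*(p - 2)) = 1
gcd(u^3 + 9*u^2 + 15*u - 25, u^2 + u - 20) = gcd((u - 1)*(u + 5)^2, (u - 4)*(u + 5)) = u + 5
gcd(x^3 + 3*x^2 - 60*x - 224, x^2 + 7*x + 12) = x + 4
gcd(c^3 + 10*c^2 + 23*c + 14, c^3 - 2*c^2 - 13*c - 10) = c^2 + 3*c + 2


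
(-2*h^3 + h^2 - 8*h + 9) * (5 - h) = 2*h^4 - 11*h^3 + 13*h^2 - 49*h + 45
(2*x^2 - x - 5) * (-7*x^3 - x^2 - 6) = -14*x^5 + 5*x^4 + 36*x^3 - 7*x^2 + 6*x + 30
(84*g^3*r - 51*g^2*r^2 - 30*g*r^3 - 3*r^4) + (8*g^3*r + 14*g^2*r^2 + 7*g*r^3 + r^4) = 92*g^3*r - 37*g^2*r^2 - 23*g*r^3 - 2*r^4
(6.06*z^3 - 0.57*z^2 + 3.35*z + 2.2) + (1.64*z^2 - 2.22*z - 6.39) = 6.06*z^3 + 1.07*z^2 + 1.13*z - 4.19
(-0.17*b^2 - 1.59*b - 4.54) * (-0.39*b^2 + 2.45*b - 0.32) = 0.0663*b^4 + 0.2036*b^3 - 2.0705*b^2 - 10.6142*b + 1.4528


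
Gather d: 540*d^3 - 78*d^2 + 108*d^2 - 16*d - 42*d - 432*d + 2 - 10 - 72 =540*d^3 + 30*d^2 - 490*d - 80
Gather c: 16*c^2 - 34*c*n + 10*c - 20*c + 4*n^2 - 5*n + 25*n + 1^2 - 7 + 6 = 16*c^2 + c*(-34*n - 10) + 4*n^2 + 20*n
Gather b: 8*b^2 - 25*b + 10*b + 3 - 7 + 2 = 8*b^2 - 15*b - 2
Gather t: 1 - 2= -1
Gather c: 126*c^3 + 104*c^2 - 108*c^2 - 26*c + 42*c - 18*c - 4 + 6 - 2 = 126*c^3 - 4*c^2 - 2*c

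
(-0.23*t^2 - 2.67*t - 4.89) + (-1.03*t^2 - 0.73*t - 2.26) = -1.26*t^2 - 3.4*t - 7.15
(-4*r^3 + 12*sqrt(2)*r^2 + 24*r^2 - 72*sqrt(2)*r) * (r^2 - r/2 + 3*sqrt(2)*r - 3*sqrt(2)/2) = -4*r^5 + 26*r^4 + 60*r^3 - 468*r^2 + 216*r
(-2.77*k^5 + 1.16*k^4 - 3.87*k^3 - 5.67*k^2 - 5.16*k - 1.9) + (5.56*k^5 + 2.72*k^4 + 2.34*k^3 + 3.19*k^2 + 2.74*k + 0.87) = 2.79*k^5 + 3.88*k^4 - 1.53*k^3 - 2.48*k^2 - 2.42*k - 1.03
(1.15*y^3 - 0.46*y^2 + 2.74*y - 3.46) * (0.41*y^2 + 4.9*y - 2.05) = 0.4715*y^5 + 5.4464*y^4 - 3.4881*y^3 + 12.9504*y^2 - 22.571*y + 7.093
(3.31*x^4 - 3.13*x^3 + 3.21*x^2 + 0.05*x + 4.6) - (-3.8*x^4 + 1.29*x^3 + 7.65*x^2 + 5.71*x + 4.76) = 7.11*x^4 - 4.42*x^3 - 4.44*x^2 - 5.66*x - 0.16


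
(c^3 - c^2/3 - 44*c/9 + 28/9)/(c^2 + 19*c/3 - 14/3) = (3*c^2 + c - 14)/(3*(c + 7))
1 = 1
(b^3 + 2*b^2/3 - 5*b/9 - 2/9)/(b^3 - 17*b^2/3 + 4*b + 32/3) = (9*b^2 - 3*b - 2)/(3*(3*b^2 - 20*b + 32))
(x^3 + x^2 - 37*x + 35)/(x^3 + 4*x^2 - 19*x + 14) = (x - 5)/(x - 2)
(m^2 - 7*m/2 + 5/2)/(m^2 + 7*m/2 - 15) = (m - 1)/(m + 6)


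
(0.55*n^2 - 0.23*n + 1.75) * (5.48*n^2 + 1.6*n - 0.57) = 3.014*n^4 - 0.3804*n^3 + 8.9085*n^2 + 2.9311*n - 0.9975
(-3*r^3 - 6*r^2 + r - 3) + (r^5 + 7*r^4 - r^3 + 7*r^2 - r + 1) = r^5 + 7*r^4 - 4*r^3 + r^2 - 2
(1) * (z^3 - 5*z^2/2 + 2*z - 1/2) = z^3 - 5*z^2/2 + 2*z - 1/2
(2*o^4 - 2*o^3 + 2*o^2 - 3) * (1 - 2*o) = -4*o^5 + 6*o^4 - 6*o^3 + 2*o^2 + 6*o - 3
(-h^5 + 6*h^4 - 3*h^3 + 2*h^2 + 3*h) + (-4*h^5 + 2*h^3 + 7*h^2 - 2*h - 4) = -5*h^5 + 6*h^4 - h^3 + 9*h^2 + h - 4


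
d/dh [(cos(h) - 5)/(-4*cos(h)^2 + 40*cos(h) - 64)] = (sin(h)^2 + 10*cos(h) - 35)*sin(h)/(4*(cos(h)^2 - 10*cos(h) + 16)^2)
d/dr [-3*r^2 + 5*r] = 5 - 6*r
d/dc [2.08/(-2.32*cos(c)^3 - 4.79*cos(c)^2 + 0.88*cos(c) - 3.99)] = (-14.4768*cos(c)^2 - 19.9264*cos(c) + 1.8304)*sin(c)/(2.32*cos(c)^3 + 4.79*cos(c)^2 - 0.88*cos(c) + 3.99)^2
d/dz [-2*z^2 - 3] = -4*z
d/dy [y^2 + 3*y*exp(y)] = 3*y*exp(y) + 2*y + 3*exp(y)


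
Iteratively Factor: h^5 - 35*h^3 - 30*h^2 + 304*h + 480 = (h + 4)*(h^4 - 4*h^3 - 19*h^2 + 46*h + 120) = (h + 2)*(h + 4)*(h^3 - 6*h^2 - 7*h + 60) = (h - 5)*(h + 2)*(h + 4)*(h^2 - h - 12) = (h - 5)*(h + 2)*(h + 3)*(h + 4)*(h - 4)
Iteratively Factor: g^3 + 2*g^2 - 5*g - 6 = (g - 2)*(g^2 + 4*g + 3) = (g - 2)*(g + 3)*(g + 1)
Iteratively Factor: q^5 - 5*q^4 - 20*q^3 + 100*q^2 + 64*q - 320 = (q - 4)*(q^4 - q^3 - 24*q^2 + 4*q + 80) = (q - 4)*(q + 4)*(q^3 - 5*q^2 - 4*q + 20) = (q - 4)*(q + 2)*(q + 4)*(q^2 - 7*q + 10) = (q - 5)*(q - 4)*(q + 2)*(q + 4)*(q - 2)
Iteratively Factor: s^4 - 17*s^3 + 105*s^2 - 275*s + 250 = (s - 5)*(s^3 - 12*s^2 + 45*s - 50) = (s - 5)^2*(s^2 - 7*s + 10) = (s - 5)^3*(s - 2)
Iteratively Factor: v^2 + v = (v)*(v + 1)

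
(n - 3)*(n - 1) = n^2 - 4*n + 3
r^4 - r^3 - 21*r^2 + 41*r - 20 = (r - 4)*(r - 1)^2*(r + 5)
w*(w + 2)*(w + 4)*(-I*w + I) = -I*w^4 - 5*I*w^3 - 2*I*w^2 + 8*I*w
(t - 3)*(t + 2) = t^2 - t - 6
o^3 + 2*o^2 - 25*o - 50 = (o - 5)*(o + 2)*(o + 5)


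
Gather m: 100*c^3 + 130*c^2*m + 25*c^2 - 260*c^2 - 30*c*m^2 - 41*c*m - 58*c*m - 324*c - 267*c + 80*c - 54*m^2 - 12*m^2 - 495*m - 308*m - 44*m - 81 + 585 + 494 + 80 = 100*c^3 - 235*c^2 - 511*c + m^2*(-30*c - 66) + m*(130*c^2 - 99*c - 847) + 1078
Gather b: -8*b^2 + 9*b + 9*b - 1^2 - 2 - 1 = -8*b^2 + 18*b - 4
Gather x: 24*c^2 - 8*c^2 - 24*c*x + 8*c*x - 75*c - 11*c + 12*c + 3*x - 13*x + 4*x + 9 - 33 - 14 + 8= 16*c^2 - 74*c + x*(-16*c - 6) - 30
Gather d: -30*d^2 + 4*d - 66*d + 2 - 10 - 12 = -30*d^2 - 62*d - 20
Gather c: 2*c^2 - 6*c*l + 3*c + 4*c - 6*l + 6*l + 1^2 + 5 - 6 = 2*c^2 + c*(7 - 6*l)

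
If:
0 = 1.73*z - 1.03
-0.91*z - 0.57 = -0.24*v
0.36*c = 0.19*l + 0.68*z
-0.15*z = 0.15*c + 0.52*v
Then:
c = -16.65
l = -33.69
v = 4.63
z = 0.60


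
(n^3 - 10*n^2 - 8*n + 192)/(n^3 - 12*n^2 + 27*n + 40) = (n^2 - 2*n - 24)/(n^2 - 4*n - 5)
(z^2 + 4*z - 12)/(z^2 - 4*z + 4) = (z + 6)/(z - 2)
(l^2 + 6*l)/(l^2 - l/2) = 2*(l + 6)/(2*l - 1)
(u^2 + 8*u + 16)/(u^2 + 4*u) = (u + 4)/u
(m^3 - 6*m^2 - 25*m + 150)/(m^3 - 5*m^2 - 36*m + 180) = (m + 5)/(m + 6)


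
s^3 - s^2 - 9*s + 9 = (s - 3)*(s - 1)*(s + 3)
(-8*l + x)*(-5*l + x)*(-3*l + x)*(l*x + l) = -120*l^4*x - 120*l^4 + 79*l^3*x^2 + 79*l^3*x - 16*l^2*x^3 - 16*l^2*x^2 + l*x^4 + l*x^3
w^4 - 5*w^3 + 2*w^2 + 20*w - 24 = (w - 3)*(w - 2)^2*(w + 2)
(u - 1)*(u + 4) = u^2 + 3*u - 4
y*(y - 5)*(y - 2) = y^3 - 7*y^2 + 10*y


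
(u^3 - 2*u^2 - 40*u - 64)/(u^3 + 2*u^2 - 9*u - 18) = (u^2 - 4*u - 32)/(u^2 - 9)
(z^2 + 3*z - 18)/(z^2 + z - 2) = (z^2 + 3*z - 18)/(z^2 + z - 2)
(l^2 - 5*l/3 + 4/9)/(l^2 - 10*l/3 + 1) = (l - 4/3)/(l - 3)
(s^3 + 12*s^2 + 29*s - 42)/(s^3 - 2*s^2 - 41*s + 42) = (s + 7)/(s - 7)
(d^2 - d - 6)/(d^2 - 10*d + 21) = (d + 2)/(d - 7)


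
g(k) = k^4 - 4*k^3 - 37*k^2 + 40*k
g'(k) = 4*k^3 - 12*k^2 - 74*k + 40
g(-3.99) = -241.11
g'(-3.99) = -109.87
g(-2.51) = -230.56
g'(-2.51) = 86.89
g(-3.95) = -245.33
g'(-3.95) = -101.45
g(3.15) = -267.70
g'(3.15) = -187.15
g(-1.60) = -135.78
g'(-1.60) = 111.30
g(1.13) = -6.19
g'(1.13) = -53.17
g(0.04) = 1.54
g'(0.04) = 37.02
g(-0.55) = -32.44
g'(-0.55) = 76.40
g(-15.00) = 55200.00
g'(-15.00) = -15050.00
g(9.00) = 1008.00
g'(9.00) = 1318.00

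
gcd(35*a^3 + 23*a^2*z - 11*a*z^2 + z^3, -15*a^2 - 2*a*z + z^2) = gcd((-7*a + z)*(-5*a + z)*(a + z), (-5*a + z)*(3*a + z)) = -5*a + z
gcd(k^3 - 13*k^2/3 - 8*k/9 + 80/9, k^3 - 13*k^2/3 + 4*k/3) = k - 4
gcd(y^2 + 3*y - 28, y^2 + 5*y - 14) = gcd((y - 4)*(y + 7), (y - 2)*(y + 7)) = y + 7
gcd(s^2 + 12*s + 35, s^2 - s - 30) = s + 5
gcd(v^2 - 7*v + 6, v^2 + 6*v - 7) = v - 1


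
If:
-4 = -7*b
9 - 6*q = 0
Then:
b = 4/7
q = 3/2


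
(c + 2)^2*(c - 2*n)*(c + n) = c^4 - c^3*n + 4*c^3 - 2*c^2*n^2 - 4*c^2*n + 4*c^2 - 8*c*n^2 - 4*c*n - 8*n^2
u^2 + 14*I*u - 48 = (u + 6*I)*(u + 8*I)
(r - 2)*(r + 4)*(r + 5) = r^3 + 7*r^2 + 2*r - 40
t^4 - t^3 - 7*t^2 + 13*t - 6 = (t - 2)*(t - 1)^2*(t + 3)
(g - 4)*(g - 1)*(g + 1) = g^3 - 4*g^2 - g + 4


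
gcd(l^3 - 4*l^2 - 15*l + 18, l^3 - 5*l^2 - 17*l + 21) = l^2 + 2*l - 3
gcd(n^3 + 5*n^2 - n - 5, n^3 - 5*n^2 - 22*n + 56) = 1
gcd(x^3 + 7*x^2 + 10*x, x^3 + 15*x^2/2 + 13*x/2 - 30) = x + 5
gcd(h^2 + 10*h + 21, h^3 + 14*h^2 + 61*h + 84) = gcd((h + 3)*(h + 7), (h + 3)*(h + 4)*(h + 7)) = h^2 + 10*h + 21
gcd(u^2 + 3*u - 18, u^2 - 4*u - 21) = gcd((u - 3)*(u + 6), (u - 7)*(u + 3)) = 1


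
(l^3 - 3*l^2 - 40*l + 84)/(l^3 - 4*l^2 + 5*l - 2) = (l^2 - l - 42)/(l^2 - 2*l + 1)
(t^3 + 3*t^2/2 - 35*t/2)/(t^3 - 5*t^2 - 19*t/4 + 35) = 2*t*(t + 5)/(2*t^2 - 3*t - 20)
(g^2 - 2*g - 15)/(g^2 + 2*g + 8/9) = 9*(g^2 - 2*g - 15)/(9*g^2 + 18*g + 8)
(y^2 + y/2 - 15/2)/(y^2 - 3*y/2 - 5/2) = (y + 3)/(y + 1)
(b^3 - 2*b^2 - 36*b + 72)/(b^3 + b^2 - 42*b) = (b^2 + 4*b - 12)/(b*(b + 7))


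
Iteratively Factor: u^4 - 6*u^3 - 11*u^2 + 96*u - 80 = (u - 4)*(u^3 - 2*u^2 - 19*u + 20) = (u - 5)*(u - 4)*(u^2 + 3*u - 4) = (u - 5)*(u - 4)*(u - 1)*(u + 4)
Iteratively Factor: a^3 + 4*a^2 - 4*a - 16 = (a + 2)*(a^2 + 2*a - 8) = (a - 2)*(a + 2)*(a + 4)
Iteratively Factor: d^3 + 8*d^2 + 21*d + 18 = (d + 3)*(d^2 + 5*d + 6) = (d + 3)^2*(d + 2)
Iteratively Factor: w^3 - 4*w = (w - 2)*(w^2 + 2*w) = w*(w - 2)*(w + 2)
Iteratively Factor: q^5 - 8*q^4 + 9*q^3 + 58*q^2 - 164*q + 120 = (q - 2)*(q^4 - 6*q^3 - 3*q^2 + 52*q - 60) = (q - 2)*(q + 3)*(q^3 - 9*q^2 + 24*q - 20) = (q - 5)*(q - 2)*(q + 3)*(q^2 - 4*q + 4) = (q - 5)*(q - 2)^2*(q + 3)*(q - 2)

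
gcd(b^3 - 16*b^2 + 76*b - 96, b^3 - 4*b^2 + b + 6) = b - 2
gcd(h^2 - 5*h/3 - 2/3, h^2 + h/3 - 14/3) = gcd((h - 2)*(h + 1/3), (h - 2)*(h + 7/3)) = h - 2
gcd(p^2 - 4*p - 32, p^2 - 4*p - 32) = p^2 - 4*p - 32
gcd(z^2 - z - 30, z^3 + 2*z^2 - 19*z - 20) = z + 5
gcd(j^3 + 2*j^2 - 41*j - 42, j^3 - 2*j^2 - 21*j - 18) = j^2 - 5*j - 6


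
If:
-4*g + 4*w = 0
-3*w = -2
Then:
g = 2/3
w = 2/3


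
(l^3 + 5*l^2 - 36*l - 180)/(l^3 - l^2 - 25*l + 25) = (l^2 - 36)/(l^2 - 6*l + 5)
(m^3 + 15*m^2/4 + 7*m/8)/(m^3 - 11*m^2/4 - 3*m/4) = (m + 7/2)/(m - 3)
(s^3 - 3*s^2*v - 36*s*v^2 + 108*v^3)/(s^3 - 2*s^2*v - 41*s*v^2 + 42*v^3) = (s^2 - 9*s*v + 18*v^2)/(s^2 - 8*s*v + 7*v^2)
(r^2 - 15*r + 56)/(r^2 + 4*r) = (r^2 - 15*r + 56)/(r*(r + 4))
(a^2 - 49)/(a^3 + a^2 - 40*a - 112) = (a + 7)/(a^2 + 8*a + 16)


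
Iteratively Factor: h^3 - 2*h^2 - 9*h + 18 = (h + 3)*(h^2 - 5*h + 6) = (h - 3)*(h + 3)*(h - 2)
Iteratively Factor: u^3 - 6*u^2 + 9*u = (u)*(u^2 - 6*u + 9) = u*(u - 3)*(u - 3)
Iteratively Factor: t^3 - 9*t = (t)*(t^2 - 9) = t*(t + 3)*(t - 3)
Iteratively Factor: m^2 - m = (m)*(m - 1)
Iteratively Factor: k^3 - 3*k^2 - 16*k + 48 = (k - 4)*(k^2 + k - 12) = (k - 4)*(k + 4)*(k - 3)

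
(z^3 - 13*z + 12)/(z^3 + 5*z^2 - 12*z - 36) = (z^2 + 3*z - 4)/(z^2 + 8*z + 12)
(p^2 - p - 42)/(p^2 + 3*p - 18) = (p - 7)/(p - 3)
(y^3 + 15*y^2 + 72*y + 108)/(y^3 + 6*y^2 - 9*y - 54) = (y + 6)/(y - 3)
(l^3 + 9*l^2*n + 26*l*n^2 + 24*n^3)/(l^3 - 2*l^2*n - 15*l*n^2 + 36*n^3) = (l^2 + 5*l*n + 6*n^2)/(l^2 - 6*l*n + 9*n^2)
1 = 1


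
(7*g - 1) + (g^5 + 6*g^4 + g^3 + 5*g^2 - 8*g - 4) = g^5 + 6*g^4 + g^3 + 5*g^2 - g - 5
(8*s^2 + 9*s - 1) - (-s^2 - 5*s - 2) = 9*s^2 + 14*s + 1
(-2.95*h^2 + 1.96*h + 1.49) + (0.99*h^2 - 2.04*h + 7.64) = -1.96*h^2 - 0.0800000000000001*h + 9.13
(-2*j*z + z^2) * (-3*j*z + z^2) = 6*j^2*z^2 - 5*j*z^3 + z^4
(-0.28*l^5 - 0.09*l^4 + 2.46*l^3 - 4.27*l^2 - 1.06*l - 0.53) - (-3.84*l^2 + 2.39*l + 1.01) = -0.28*l^5 - 0.09*l^4 + 2.46*l^3 - 0.43*l^2 - 3.45*l - 1.54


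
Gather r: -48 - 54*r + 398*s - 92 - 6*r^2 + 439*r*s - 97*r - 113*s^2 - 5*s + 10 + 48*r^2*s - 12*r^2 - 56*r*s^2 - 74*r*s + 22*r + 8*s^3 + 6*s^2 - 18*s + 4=r^2*(48*s - 18) + r*(-56*s^2 + 365*s - 129) + 8*s^3 - 107*s^2 + 375*s - 126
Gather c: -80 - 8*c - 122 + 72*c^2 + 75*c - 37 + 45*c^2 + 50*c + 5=117*c^2 + 117*c - 234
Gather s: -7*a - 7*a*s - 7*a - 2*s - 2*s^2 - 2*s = -14*a - 2*s^2 + s*(-7*a - 4)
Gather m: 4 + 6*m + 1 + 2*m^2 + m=2*m^2 + 7*m + 5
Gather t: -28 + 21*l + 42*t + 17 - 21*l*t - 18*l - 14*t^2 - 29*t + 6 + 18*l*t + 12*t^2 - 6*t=3*l - 2*t^2 + t*(7 - 3*l) - 5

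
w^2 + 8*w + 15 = (w + 3)*(w + 5)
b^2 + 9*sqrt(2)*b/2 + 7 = (b + sqrt(2))*(b + 7*sqrt(2)/2)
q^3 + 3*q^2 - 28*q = q*(q - 4)*(q + 7)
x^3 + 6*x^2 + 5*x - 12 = (x - 1)*(x + 3)*(x + 4)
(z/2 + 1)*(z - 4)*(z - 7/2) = z^3/2 - 11*z^2/4 - z/2 + 14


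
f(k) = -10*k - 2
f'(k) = -10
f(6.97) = -71.70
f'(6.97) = -10.00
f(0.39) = -5.90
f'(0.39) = -10.00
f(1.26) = -14.60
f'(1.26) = -10.00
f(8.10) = -83.00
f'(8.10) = -10.00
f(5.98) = -61.80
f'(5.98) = -10.00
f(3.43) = -36.30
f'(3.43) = -10.00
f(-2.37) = 21.70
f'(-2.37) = -10.00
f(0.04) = -2.40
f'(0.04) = -10.00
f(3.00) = -32.00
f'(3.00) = -10.00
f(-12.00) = 118.00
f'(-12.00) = -10.00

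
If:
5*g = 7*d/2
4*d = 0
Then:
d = 0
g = 0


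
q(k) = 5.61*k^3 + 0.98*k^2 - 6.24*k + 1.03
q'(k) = 16.83*k^2 + 1.96*k - 6.24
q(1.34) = 7.93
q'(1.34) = 26.61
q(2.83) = 118.37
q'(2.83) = 134.10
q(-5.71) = -975.80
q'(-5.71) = 531.30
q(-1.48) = -5.77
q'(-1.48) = 27.72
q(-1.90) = -22.06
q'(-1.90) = 50.79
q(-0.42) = 3.41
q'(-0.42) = -4.09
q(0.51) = -1.15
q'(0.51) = -0.86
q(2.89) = 126.59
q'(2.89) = 139.99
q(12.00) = 9761.35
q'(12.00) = 2440.80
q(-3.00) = -122.90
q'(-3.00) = 139.35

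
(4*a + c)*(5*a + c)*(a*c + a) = 20*a^3*c + 20*a^3 + 9*a^2*c^2 + 9*a^2*c + a*c^3 + a*c^2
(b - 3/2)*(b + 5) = b^2 + 7*b/2 - 15/2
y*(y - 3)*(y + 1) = y^3 - 2*y^2 - 3*y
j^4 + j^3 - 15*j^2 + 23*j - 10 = (j - 2)*(j - 1)^2*(j + 5)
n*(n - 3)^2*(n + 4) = n^4 - 2*n^3 - 15*n^2 + 36*n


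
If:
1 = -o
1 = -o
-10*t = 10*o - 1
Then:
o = -1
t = 11/10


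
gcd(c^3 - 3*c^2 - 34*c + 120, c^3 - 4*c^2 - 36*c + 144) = c^2 + 2*c - 24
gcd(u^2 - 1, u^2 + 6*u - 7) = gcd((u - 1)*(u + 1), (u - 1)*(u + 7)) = u - 1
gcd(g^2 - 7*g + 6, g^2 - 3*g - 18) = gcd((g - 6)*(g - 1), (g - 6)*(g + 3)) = g - 6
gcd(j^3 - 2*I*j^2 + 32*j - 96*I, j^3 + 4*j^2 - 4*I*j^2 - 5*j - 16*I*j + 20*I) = j - 4*I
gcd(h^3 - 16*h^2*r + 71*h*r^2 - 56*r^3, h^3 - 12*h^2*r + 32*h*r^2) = -h + 8*r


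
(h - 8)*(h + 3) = h^2 - 5*h - 24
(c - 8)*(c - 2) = c^2 - 10*c + 16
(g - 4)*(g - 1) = g^2 - 5*g + 4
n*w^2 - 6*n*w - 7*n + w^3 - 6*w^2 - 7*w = (n + w)*(w - 7)*(w + 1)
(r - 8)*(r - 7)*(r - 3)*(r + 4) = r^4 - 14*r^3 + 29*r^2 + 236*r - 672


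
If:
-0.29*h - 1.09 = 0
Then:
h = -3.76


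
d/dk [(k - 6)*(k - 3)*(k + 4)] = 3*k^2 - 10*k - 18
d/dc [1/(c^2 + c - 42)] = (-2*c - 1)/(c^2 + c - 42)^2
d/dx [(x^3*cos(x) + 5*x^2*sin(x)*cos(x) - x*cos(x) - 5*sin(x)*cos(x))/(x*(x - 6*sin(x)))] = (x*(x - 6*sin(x))*(-x^3*sin(x) + 3*x^2*cos(x) + 5*x^2*cos(2*x) + x*sin(x) + 5*x*sin(2*x) - cos(x) - 5*cos(2*x)) + x*(6*cos(x) - 1)*(x^3 + 5*x^2*sin(x) - x - 5*sin(x))*cos(x) + (x - 6*sin(x))*(-x^3 - 5*x^2*sin(x) + x + 5*sin(x))*cos(x))/(x^2*(x - 6*sin(x))^2)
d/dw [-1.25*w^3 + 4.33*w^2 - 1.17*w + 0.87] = -3.75*w^2 + 8.66*w - 1.17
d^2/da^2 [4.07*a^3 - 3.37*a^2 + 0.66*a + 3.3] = 24.42*a - 6.74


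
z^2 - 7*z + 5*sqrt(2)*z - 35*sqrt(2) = (z - 7)*(z + 5*sqrt(2))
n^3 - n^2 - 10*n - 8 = (n - 4)*(n + 1)*(n + 2)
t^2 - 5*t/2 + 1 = (t - 2)*(t - 1/2)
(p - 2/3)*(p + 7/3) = p^2 + 5*p/3 - 14/9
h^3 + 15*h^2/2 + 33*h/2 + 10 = (h + 1)*(h + 5/2)*(h + 4)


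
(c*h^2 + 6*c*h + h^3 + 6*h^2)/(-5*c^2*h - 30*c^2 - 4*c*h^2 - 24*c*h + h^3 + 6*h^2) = -h/(5*c - h)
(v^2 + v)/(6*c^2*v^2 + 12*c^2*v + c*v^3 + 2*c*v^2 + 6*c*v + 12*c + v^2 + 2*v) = v*(v + 1)/(6*c^2*v^2 + 12*c^2*v + c*v^3 + 2*c*v^2 + 6*c*v + 12*c + v^2 + 2*v)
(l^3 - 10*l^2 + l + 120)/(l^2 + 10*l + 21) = (l^2 - 13*l + 40)/(l + 7)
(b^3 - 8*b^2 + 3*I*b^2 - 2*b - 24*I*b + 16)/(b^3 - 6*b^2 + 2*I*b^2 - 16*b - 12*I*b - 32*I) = (b + I)/(b + 2)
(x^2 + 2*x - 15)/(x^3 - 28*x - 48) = (-x^2 - 2*x + 15)/(-x^3 + 28*x + 48)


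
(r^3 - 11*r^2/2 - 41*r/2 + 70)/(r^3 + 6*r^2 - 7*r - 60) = (2*r^2 - 19*r + 35)/(2*(r^2 + 2*r - 15))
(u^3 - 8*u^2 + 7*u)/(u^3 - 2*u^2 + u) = (u - 7)/(u - 1)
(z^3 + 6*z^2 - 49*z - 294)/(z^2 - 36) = (z^2 - 49)/(z - 6)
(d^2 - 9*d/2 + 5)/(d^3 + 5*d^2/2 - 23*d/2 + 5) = (2*d - 5)/(2*d^2 + 9*d - 5)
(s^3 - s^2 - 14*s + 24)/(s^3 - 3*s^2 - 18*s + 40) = (s - 3)/(s - 5)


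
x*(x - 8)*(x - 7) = x^3 - 15*x^2 + 56*x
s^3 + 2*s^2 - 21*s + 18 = (s - 3)*(s - 1)*(s + 6)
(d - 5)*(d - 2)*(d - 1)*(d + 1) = d^4 - 7*d^3 + 9*d^2 + 7*d - 10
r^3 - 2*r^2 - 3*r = r*(r - 3)*(r + 1)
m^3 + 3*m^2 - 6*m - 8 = (m - 2)*(m + 1)*(m + 4)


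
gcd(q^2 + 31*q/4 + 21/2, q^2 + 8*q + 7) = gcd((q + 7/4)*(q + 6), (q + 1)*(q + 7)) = 1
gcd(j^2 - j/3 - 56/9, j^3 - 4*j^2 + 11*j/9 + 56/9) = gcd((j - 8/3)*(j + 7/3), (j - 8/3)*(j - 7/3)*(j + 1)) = j - 8/3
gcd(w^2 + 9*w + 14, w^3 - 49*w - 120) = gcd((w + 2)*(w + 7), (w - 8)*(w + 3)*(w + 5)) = 1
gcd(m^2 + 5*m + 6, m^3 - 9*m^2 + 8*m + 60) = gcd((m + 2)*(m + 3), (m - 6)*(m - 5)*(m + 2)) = m + 2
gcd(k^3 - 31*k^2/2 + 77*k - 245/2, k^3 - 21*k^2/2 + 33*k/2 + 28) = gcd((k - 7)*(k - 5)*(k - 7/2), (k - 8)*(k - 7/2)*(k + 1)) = k - 7/2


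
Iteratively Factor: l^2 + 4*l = (l)*(l + 4)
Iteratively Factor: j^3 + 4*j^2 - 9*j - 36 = (j + 4)*(j^2 - 9) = (j - 3)*(j + 4)*(j + 3)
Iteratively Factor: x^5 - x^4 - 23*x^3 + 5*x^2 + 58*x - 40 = (x - 1)*(x^4 - 23*x^2 - 18*x + 40) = (x - 1)^2*(x^3 + x^2 - 22*x - 40) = (x - 1)^2*(x + 4)*(x^2 - 3*x - 10) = (x - 1)^2*(x + 2)*(x + 4)*(x - 5)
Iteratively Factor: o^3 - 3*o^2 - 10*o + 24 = (o + 3)*(o^2 - 6*o + 8) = (o - 4)*(o + 3)*(o - 2)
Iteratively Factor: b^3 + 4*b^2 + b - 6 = (b + 3)*(b^2 + b - 2) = (b - 1)*(b + 3)*(b + 2)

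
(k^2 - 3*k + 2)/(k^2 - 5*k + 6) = (k - 1)/(k - 3)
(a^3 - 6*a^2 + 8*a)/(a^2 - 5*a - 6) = a*(-a^2 + 6*a - 8)/(-a^2 + 5*a + 6)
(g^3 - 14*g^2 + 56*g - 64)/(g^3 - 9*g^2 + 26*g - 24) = (g - 8)/(g - 3)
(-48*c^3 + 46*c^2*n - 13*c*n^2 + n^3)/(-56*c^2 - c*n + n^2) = (6*c^2 - 5*c*n + n^2)/(7*c + n)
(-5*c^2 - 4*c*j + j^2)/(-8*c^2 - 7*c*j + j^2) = (5*c - j)/(8*c - j)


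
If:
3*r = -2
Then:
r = -2/3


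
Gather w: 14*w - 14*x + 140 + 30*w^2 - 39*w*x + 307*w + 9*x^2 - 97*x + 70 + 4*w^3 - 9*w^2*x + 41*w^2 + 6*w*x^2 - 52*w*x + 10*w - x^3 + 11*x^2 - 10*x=4*w^3 + w^2*(71 - 9*x) + w*(6*x^2 - 91*x + 331) - x^3 + 20*x^2 - 121*x + 210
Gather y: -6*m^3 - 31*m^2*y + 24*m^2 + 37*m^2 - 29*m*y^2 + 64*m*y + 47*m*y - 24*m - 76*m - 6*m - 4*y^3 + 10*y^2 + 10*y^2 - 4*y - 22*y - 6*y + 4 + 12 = -6*m^3 + 61*m^2 - 106*m - 4*y^3 + y^2*(20 - 29*m) + y*(-31*m^2 + 111*m - 32) + 16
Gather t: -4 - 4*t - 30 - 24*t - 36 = -28*t - 70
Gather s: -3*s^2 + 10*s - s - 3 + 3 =-3*s^2 + 9*s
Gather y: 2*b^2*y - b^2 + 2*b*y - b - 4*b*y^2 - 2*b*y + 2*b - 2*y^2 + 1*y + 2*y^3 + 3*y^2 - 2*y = -b^2 + b + 2*y^3 + y^2*(1 - 4*b) + y*(2*b^2 - 1)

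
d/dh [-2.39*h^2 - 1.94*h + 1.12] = -4.78*h - 1.94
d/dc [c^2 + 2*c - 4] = 2*c + 2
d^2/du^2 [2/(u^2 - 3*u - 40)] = 4*(u^2 - 3*u - (2*u - 3)^2 - 40)/(-u^2 + 3*u + 40)^3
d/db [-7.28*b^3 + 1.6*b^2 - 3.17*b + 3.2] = -21.84*b^2 + 3.2*b - 3.17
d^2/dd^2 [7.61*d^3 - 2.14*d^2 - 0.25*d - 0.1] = 45.66*d - 4.28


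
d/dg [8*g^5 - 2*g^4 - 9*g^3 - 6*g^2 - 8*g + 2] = 40*g^4 - 8*g^3 - 27*g^2 - 12*g - 8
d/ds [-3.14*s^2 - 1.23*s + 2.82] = -6.28*s - 1.23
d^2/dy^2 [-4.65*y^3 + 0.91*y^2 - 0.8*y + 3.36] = 1.82 - 27.9*y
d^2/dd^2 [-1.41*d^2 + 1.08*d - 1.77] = -2.82000000000000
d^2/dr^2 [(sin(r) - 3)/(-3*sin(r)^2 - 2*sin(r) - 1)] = (9*sin(r)^5 - 114*sin(r)^4 - 90*sin(r)^3 + 184*sin(r)^2 + 133*sin(r) + 10)/(3*sin(r)^2 + 2*sin(r) + 1)^3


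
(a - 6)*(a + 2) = a^2 - 4*a - 12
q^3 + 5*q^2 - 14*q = q*(q - 2)*(q + 7)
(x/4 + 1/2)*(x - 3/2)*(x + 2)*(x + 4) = x^4/4 + 13*x^3/8 + 2*x^2 - 7*x/2 - 6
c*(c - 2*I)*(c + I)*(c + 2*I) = c^4 + I*c^3 + 4*c^2 + 4*I*c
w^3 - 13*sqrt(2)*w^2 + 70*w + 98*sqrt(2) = (w - 7*sqrt(2))^2*(w + sqrt(2))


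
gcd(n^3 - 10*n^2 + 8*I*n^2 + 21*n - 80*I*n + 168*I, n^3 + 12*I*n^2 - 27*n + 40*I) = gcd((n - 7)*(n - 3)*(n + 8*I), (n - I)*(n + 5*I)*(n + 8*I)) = n + 8*I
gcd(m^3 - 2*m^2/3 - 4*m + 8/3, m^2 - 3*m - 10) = m + 2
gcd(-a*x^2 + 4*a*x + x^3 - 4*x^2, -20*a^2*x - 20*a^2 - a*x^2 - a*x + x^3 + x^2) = 1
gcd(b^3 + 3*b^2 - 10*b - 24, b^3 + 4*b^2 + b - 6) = b + 2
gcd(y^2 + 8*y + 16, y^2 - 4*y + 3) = 1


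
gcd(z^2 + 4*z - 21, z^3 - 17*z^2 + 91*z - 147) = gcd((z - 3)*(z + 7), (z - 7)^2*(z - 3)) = z - 3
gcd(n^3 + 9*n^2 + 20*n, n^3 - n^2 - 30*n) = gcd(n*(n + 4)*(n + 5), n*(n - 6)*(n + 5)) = n^2 + 5*n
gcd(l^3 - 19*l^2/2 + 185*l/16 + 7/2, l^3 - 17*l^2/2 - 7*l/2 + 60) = l - 8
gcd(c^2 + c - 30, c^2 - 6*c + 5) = c - 5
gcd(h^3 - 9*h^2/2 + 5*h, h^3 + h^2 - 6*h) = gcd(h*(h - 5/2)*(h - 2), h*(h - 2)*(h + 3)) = h^2 - 2*h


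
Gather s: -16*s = -16*s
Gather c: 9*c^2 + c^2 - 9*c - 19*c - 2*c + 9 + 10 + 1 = 10*c^2 - 30*c + 20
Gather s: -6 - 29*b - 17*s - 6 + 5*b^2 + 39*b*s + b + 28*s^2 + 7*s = 5*b^2 - 28*b + 28*s^2 + s*(39*b - 10) - 12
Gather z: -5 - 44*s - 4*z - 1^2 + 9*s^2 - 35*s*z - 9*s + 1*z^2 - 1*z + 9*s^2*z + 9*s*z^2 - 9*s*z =9*s^2 - 53*s + z^2*(9*s + 1) + z*(9*s^2 - 44*s - 5) - 6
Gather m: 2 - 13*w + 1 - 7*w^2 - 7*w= -7*w^2 - 20*w + 3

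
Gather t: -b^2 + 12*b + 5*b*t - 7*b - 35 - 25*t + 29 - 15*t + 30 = -b^2 + 5*b + t*(5*b - 40) + 24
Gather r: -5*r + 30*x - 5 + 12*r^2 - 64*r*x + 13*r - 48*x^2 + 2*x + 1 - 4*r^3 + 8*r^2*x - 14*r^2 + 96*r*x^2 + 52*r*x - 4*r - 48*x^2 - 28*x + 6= -4*r^3 + r^2*(8*x - 2) + r*(96*x^2 - 12*x + 4) - 96*x^2 + 4*x + 2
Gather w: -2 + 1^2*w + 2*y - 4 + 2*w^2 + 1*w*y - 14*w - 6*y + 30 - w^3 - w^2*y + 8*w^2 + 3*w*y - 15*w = -w^3 + w^2*(10 - y) + w*(4*y - 28) - 4*y + 24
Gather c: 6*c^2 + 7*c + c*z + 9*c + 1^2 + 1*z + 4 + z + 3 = 6*c^2 + c*(z + 16) + 2*z + 8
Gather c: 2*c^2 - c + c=2*c^2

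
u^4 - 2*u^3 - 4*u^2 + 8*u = u*(u - 2)^2*(u + 2)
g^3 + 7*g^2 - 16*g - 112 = (g - 4)*(g + 4)*(g + 7)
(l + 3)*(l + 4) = l^2 + 7*l + 12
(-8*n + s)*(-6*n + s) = 48*n^2 - 14*n*s + s^2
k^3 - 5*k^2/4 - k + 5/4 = (k - 5/4)*(k - 1)*(k + 1)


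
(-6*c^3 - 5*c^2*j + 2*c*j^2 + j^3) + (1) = -6*c^3 - 5*c^2*j + 2*c*j^2 + j^3 + 1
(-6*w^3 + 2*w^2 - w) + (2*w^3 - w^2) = -4*w^3 + w^2 - w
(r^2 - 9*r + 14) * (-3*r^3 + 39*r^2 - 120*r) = -3*r^5 + 66*r^4 - 513*r^3 + 1626*r^2 - 1680*r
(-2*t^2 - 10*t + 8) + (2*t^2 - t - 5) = 3 - 11*t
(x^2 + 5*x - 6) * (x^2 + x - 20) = x^4 + 6*x^3 - 21*x^2 - 106*x + 120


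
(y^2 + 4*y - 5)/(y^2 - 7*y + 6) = (y + 5)/(y - 6)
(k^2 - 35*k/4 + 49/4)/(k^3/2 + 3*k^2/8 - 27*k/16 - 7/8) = 4*(k - 7)/(2*k^2 + 5*k + 2)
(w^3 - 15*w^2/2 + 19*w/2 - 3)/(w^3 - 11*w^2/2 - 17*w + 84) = (2*w^2 - 3*w + 1)/(2*w^2 + w - 28)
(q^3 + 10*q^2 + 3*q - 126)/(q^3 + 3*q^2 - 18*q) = (q + 7)/q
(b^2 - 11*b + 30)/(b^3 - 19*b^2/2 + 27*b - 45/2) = 2*(b - 6)/(2*b^2 - 9*b + 9)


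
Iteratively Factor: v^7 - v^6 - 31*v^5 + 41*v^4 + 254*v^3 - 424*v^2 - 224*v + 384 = (v + 4)*(v^6 - 5*v^5 - 11*v^4 + 85*v^3 - 86*v^2 - 80*v + 96) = (v + 1)*(v + 4)*(v^5 - 6*v^4 - 5*v^3 + 90*v^2 - 176*v + 96) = (v - 2)*(v + 1)*(v + 4)*(v^4 - 4*v^3 - 13*v^2 + 64*v - 48) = (v - 3)*(v - 2)*(v + 1)*(v + 4)*(v^3 - v^2 - 16*v + 16) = (v - 4)*(v - 3)*(v - 2)*(v + 1)*(v + 4)*(v^2 + 3*v - 4) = (v - 4)*(v - 3)*(v - 2)*(v - 1)*(v + 1)*(v + 4)*(v + 4)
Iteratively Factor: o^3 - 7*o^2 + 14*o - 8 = (o - 4)*(o^2 - 3*o + 2) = (o - 4)*(o - 1)*(o - 2)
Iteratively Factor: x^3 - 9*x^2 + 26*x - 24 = (x - 4)*(x^2 - 5*x + 6) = (x - 4)*(x - 3)*(x - 2)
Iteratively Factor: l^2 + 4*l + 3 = (l + 1)*(l + 3)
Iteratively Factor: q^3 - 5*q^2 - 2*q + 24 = (q - 3)*(q^2 - 2*q - 8) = (q - 3)*(q + 2)*(q - 4)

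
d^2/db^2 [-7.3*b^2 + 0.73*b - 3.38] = -14.6000000000000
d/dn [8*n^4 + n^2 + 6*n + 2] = 32*n^3 + 2*n + 6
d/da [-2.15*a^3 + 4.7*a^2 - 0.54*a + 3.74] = -6.45*a^2 + 9.4*a - 0.54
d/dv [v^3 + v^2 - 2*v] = 3*v^2 + 2*v - 2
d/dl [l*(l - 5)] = 2*l - 5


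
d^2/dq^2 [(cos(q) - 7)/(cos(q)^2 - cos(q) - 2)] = (9*sin(q)^4*cos(q) - 27*sin(q)^4 + 77*sin(q)^2 - 53*cos(q)/4 + 39*cos(3*q)/4 - cos(5*q)/2 - 4)/(sin(q)^2 + cos(q) + 1)^3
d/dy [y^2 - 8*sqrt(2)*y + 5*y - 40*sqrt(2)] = 2*y - 8*sqrt(2) + 5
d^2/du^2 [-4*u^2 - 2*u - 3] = -8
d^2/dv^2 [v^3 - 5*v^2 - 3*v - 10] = 6*v - 10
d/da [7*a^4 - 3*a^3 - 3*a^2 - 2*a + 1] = 28*a^3 - 9*a^2 - 6*a - 2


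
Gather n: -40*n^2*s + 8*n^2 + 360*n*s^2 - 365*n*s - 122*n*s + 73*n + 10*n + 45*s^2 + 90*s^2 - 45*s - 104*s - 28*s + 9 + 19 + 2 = n^2*(8 - 40*s) + n*(360*s^2 - 487*s + 83) + 135*s^2 - 177*s + 30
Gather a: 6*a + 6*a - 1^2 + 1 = 12*a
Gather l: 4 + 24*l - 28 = 24*l - 24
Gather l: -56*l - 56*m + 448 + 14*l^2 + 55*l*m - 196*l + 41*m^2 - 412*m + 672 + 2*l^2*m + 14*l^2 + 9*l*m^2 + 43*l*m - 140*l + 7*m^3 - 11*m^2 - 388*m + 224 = l^2*(2*m + 28) + l*(9*m^2 + 98*m - 392) + 7*m^3 + 30*m^2 - 856*m + 1344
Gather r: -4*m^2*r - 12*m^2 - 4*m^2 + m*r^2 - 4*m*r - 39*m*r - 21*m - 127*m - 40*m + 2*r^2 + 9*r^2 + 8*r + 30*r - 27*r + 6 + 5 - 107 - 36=-16*m^2 - 188*m + r^2*(m + 11) + r*(-4*m^2 - 43*m + 11) - 132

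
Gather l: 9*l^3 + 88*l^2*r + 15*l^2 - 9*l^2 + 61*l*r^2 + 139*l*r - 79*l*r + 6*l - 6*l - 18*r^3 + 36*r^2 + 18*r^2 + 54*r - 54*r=9*l^3 + l^2*(88*r + 6) + l*(61*r^2 + 60*r) - 18*r^3 + 54*r^2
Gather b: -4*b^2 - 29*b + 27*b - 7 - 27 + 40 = -4*b^2 - 2*b + 6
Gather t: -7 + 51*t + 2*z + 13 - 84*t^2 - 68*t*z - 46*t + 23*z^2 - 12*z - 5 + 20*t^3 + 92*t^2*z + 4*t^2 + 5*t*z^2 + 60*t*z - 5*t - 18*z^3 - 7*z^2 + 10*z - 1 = 20*t^3 + t^2*(92*z - 80) + t*(5*z^2 - 8*z) - 18*z^3 + 16*z^2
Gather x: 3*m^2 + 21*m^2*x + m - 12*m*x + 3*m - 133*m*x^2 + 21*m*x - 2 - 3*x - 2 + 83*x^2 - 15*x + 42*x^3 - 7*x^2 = 3*m^2 + 4*m + 42*x^3 + x^2*(76 - 133*m) + x*(21*m^2 + 9*m - 18) - 4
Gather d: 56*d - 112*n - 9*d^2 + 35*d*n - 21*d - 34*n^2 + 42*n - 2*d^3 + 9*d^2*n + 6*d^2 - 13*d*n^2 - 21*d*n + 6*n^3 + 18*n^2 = -2*d^3 + d^2*(9*n - 3) + d*(-13*n^2 + 14*n + 35) + 6*n^3 - 16*n^2 - 70*n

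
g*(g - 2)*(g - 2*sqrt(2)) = g^3 - 2*sqrt(2)*g^2 - 2*g^2 + 4*sqrt(2)*g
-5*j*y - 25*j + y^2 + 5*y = (-5*j + y)*(y + 5)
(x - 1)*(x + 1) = x^2 - 1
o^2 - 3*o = o*(o - 3)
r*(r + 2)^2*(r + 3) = r^4 + 7*r^3 + 16*r^2 + 12*r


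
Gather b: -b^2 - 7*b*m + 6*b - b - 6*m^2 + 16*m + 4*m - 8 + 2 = -b^2 + b*(5 - 7*m) - 6*m^2 + 20*m - 6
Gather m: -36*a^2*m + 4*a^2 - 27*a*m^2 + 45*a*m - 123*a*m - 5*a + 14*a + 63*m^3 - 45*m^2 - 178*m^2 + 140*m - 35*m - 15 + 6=4*a^2 + 9*a + 63*m^3 + m^2*(-27*a - 223) + m*(-36*a^2 - 78*a + 105) - 9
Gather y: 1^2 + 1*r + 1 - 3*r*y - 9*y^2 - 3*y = r - 9*y^2 + y*(-3*r - 3) + 2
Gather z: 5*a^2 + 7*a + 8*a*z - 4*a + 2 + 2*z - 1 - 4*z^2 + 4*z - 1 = 5*a^2 + 3*a - 4*z^2 + z*(8*a + 6)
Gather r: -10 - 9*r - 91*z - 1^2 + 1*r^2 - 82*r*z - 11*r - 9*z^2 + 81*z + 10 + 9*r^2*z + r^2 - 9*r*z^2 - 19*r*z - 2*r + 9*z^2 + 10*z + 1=r^2*(9*z + 2) + r*(-9*z^2 - 101*z - 22)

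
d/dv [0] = 0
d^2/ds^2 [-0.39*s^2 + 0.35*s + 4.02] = -0.780000000000000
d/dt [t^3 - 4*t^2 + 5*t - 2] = 3*t^2 - 8*t + 5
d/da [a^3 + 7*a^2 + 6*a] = 3*a^2 + 14*a + 6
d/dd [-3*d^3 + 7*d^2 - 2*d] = -9*d^2 + 14*d - 2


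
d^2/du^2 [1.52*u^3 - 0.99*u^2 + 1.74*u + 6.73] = 9.12*u - 1.98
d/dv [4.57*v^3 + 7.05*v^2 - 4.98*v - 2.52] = 13.71*v^2 + 14.1*v - 4.98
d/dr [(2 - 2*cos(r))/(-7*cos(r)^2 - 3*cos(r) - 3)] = 2*(-7*sin(r)^2 - 14*cos(r) + 1)*sin(r)/(7*cos(r)^2 + 3*cos(r) + 3)^2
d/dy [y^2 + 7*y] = 2*y + 7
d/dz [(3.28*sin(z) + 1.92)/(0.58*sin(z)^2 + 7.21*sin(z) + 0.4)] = (-2.2272*sin(z) + 0.9512*cos(2*z) - 13.4824)*cos(z)/(0.58*sin(z)^2 + 7.21*sin(z) + 0.4)^2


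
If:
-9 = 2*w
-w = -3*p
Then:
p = -3/2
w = -9/2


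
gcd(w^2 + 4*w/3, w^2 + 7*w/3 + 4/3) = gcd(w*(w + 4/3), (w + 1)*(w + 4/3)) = w + 4/3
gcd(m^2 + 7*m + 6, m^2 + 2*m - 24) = m + 6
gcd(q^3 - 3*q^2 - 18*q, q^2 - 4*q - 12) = q - 6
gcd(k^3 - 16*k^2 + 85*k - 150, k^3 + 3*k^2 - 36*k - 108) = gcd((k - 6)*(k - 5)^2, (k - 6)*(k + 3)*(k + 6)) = k - 6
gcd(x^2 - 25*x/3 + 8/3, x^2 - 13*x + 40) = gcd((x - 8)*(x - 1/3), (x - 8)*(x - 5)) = x - 8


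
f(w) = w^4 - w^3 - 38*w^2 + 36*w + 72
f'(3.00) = -111.00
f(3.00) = -108.00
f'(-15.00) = -12999.00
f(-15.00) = 44982.00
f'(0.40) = 5.38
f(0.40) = 80.28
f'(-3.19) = 118.06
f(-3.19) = -293.52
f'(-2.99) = 129.50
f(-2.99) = -268.71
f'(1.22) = -53.92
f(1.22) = 59.76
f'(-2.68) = 141.14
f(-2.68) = -226.58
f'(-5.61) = -338.29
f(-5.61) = -158.85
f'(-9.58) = -3028.12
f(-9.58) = 5541.74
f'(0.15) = 24.55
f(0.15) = 76.54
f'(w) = 4*w^3 - 3*w^2 - 76*w + 36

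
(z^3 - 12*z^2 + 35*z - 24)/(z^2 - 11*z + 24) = z - 1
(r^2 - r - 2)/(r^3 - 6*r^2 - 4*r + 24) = (r + 1)/(r^2 - 4*r - 12)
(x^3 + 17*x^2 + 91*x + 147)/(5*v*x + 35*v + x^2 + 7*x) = (x^2 + 10*x + 21)/(5*v + x)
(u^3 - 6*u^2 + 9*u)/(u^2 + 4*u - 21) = u*(u - 3)/(u + 7)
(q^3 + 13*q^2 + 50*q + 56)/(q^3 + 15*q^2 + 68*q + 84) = (q + 4)/(q + 6)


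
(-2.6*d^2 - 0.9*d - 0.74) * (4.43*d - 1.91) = -11.518*d^3 + 0.979000000000001*d^2 - 1.5592*d + 1.4134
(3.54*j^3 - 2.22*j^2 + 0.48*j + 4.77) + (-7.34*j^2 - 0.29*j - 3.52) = 3.54*j^3 - 9.56*j^2 + 0.19*j + 1.25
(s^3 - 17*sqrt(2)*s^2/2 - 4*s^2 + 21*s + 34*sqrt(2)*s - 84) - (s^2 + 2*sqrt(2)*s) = s^3 - 17*sqrt(2)*s^2/2 - 5*s^2 + 21*s + 32*sqrt(2)*s - 84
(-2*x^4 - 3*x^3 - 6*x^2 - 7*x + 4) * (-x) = 2*x^5 + 3*x^4 + 6*x^3 + 7*x^2 - 4*x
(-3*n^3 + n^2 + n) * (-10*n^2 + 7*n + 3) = 30*n^5 - 31*n^4 - 12*n^3 + 10*n^2 + 3*n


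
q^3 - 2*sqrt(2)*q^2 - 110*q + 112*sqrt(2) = (q - 8*sqrt(2))*(q - sqrt(2))*(q + 7*sqrt(2))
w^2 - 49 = (w - 7)*(w + 7)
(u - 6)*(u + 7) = u^2 + u - 42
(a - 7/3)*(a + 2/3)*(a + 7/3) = a^3 + 2*a^2/3 - 49*a/9 - 98/27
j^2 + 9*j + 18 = (j + 3)*(j + 6)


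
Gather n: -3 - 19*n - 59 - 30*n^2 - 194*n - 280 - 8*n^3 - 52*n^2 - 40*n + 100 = -8*n^3 - 82*n^2 - 253*n - 242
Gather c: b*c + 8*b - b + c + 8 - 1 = 7*b + c*(b + 1) + 7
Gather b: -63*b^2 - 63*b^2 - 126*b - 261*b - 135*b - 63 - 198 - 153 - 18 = -126*b^2 - 522*b - 432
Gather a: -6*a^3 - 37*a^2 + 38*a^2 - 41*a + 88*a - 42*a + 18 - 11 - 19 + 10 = -6*a^3 + a^2 + 5*a - 2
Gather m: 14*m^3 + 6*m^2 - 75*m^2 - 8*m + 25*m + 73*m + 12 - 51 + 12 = 14*m^3 - 69*m^2 + 90*m - 27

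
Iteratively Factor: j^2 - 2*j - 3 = (j + 1)*(j - 3)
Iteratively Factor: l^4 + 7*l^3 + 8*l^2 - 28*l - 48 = (l + 3)*(l^3 + 4*l^2 - 4*l - 16) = (l - 2)*(l + 3)*(l^2 + 6*l + 8) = (l - 2)*(l + 3)*(l + 4)*(l + 2)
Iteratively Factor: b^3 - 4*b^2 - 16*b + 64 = (b - 4)*(b^2 - 16) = (b - 4)*(b + 4)*(b - 4)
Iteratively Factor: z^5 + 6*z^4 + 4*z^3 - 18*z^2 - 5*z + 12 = (z - 1)*(z^4 + 7*z^3 + 11*z^2 - 7*z - 12) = (z - 1)*(z + 1)*(z^3 + 6*z^2 + 5*z - 12) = (z - 1)*(z + 1)*(z + 4)*(z^2 + 2*z - 3) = (z - 1)^2*(z + 1)*(z + 4)*(z + 3)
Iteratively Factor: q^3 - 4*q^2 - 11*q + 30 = (q + 3)*(q^2 - 7*q + 10) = (q - 2)*(q + 3)*(q - 5)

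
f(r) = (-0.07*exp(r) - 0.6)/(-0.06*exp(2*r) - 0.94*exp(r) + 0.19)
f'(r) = (-0.07*exp(r) - 0.6)*(0.12*exp(2*r) + 0.94*exp(r))/(-0.06*exp(2*r) - 0.94*exp(r) + 0.19)^2 - 0.07*exp(r)/(-0.06*exp(2*r) - 0.94*exp(r) + 0.19)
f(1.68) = 0.15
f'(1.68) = -0.13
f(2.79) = 0.06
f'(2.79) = -0.05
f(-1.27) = 7.87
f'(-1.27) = -27.10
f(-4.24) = -3.41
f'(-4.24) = -0.27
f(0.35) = 0.55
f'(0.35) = -0.61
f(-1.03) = 4.08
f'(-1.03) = -9.18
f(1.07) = 0.26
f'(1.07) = -0.26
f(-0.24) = 1.12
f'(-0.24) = -1.46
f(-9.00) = -3.16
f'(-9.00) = 0.00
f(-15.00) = -3.16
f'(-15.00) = 0.00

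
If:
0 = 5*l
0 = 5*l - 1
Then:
No Solution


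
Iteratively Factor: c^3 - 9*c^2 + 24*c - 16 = (c - 4)*(c^2 - 5*c + 4) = (c - 4)*(c - 1)*(c - 4)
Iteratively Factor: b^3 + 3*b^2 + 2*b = (b)*(b^2 + 3*b + 2) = b*(b + 2)*(b + 1)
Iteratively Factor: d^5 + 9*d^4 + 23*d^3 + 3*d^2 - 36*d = (d)*(d^4 + 9*d^3 + 23*d^2 + 3*d - 36) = d*(d + 4)*(d^3 + 5*d^2 + 3*d - 9) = d*(d + 3)*(d + 4)*(d^2 + 2*d - 3) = d*(d - 1)*(d + 3)*(d + 4)*(d + 3)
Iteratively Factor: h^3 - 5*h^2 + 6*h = (h - 3)*(h^2 - 2*h) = h*(h - 3)*(h - 2)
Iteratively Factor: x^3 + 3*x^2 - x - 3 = (x + 1)*(x^2 + 2*x - 3) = (x + 1)*(x + 3)*(x - 1)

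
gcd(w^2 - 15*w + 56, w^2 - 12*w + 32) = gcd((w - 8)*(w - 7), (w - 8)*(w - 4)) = w - 8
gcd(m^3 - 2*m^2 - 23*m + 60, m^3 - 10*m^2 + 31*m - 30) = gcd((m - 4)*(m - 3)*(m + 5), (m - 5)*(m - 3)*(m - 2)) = m - 3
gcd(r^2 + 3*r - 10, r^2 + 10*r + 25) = r + 5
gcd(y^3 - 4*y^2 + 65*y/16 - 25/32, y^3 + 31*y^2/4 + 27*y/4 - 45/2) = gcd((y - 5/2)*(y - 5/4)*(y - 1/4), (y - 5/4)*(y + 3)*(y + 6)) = y - 5/4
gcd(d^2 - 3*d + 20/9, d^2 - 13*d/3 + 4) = d - 4/3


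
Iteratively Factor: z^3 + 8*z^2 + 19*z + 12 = (z + 1)*(z^2 + 7*z + 12) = (z + 1)*(z + 4)*(z + 3)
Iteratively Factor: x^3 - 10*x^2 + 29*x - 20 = (x - 5)*(x^2 - 5*x + 4) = (x - 5)*(x - 1)*(x - 4)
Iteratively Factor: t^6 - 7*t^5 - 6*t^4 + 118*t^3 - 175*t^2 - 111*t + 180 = (t - 3)*(t^5 - 4*t^4 - 18*t^3 + 64*t^2 + 17*t - 60) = (t - 3)*(t + 4)*(t^4 - 8*t^3 + 14*t^2 + 8*t - 15) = (t - 3)*(t - 1)*(t + 4)*(t^3 - 7*t^2 + 7*t + 15) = (t - 3)^2*(t - 1)*(t + 4)*(t^2 - 4*t - 5) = (t - 5)*(t - 3)^2*(t - 1)*(t + 4)*(t + 1)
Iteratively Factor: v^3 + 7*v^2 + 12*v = (v + 4)*(v^2 + 3*v) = v*(v + 4)*(v + 3)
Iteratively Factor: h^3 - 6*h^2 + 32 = (h - 4)*(h^2 - 2*h - 8) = (h - 4)*(h + 2)*(h - 4)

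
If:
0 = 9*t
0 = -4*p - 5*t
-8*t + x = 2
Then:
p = 0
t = 0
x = 2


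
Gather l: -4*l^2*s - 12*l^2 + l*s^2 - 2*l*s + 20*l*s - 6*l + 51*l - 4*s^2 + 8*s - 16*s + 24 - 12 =l^2*(-4*s - 12) + l*(s^2 + 18*s + 45) - 4*s^2 - 8*s + 12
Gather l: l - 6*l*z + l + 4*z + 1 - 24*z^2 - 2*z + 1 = l*(2 - 6*z) - 24*z^2 + 2*z + 2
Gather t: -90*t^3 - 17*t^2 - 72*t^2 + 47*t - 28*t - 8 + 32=-90*t^3 - 89*t^2 + 19*t + 24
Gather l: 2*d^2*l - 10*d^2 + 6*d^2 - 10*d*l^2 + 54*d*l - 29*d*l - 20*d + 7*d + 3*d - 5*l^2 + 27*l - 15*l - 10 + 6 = -4*d^2 - 10*d + l^2*(-10*d - 5) + l*(2*d^2 + 25*d + 12) - 4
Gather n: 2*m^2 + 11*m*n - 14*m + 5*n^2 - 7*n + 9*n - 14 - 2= 2*m^2 - 14*m + 5*n^2 + n*(11*m + 2) - 16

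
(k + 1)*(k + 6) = k^2 + 7*k + 6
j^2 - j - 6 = (j - 3)*(j + 2)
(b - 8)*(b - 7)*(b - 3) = b^3 - 18*b^2 + 101*b - 168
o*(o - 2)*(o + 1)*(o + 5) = o^4 + 4*o^3 - 7*o^2 - 10*o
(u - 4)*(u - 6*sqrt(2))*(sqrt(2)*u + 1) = sqrt(2)*u^3 - 11*u^2 - 4*sqrt(2)*u^2 - 6*sqrt(2)*u + 44*u + 24*sqrt(2)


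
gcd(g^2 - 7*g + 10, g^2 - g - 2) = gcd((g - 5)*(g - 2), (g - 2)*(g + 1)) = g - 2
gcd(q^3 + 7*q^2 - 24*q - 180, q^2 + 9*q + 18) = q + 6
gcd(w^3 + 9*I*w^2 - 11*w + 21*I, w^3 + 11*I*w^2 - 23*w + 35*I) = w^2 + 6*I*w + 7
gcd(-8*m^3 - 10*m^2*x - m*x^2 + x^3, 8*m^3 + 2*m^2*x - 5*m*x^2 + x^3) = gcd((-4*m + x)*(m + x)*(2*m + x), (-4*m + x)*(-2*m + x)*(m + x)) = -4*m^2 - 3*m*x + x^2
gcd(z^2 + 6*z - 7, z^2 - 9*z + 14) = 1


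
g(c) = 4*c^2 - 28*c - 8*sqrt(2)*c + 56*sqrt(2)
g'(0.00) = -39.31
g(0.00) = 79.20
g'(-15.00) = -159.31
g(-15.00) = 1568.90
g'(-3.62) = -68.27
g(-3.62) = 273.93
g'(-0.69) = -44.83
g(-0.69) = 108.23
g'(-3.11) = -64.19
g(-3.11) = 240.15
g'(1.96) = -23.63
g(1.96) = 17.51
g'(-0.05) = -39.71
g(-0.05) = 81.17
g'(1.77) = -25.15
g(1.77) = 22.14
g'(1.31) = -28.83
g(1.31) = 34.56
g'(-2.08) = -55.95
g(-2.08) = 178.27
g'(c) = 8*c - 28 - 8*sqrt(2)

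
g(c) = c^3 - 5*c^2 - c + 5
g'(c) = 3*c^2 - 10*c - 1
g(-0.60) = 3.58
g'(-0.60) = 6.08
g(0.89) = 0.85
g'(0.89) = -7.52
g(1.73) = -6.52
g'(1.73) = -9.32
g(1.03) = -0.24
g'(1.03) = -8.12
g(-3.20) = -75.77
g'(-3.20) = 61.72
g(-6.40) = -455.54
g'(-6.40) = 185.88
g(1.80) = -7.17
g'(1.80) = -9.28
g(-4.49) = -181.83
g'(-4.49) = 104.38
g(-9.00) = -1120.00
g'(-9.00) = 332.00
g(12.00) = 1001.00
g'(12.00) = 311.00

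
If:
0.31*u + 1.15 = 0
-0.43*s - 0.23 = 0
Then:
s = -0.53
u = -3.71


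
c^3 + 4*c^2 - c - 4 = (c - 1)*(c + 1)*(c + 4)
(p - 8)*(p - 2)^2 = p^3 - 12*p^2 + 36*p - 32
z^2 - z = z*(z - 1)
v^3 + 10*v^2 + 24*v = v*(v + 4)*(v + 6)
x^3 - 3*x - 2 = (x - 2)*(x + 1)^2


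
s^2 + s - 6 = (s - 2)*(s + 3)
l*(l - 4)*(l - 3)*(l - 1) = l^4 - 8*l^3 + 19*l^2 - 12*l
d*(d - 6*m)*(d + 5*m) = d^3 - d^2*m - 30*d*m^2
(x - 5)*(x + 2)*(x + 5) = x^3 + 2*x^2 - 25*x - 50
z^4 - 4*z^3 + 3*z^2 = z^2*(z - 3)*(z - 1)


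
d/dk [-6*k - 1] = -6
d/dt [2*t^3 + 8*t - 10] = 6*t^2 + 8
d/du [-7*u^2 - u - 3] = -14*u - 1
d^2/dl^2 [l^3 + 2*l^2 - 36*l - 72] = 6*l + 4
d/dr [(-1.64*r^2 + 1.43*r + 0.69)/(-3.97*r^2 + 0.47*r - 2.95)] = (4.9063*r^2 + 15.1546*r - 4.5428)/(15.7609*r^4 - 3.7318*r^3 + 23.6439*r^2 - 2.773*r + 8.7025)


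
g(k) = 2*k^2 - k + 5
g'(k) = 4*k - 1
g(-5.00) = 60.00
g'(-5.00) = -21.00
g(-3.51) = 33.15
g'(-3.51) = -15.04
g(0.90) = 5.72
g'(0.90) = 2.60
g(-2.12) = 16.11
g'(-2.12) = -9.48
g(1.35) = 7.30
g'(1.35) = 4.40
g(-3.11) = 27.45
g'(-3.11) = -13.44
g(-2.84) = 23.97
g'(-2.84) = -12.36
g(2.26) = 12.96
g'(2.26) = 8.04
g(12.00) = 281.00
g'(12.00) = 47.00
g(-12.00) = 305.00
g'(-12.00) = -49.00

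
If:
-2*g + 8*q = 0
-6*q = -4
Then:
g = 8/3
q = 2/3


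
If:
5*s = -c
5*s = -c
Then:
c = -5*s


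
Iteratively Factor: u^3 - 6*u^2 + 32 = (u + 2)*(u^2 - 8*u + 16) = (u - 4)*(u + 2)*(u - 4)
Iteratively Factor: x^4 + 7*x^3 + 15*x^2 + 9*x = (x)*(x^3 + 7*x^2 + 15*x + 9) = x*(x + 1)*(x^2 + 6*x + 9) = x*(x + 1)*(x + 3)*(x + 3)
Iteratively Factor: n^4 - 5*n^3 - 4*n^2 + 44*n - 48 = (n - 2)*(n^3 - 3*n^2 - 10*n + 24) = (n - 2)^2*(n^2 - n - 12) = (n - 2)^2*(n + 3)*(n - 4)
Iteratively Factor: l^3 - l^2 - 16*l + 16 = (l - 4)*(l^2 + 3*l - 4) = (l - 4)*(l + 4)*(l - 1)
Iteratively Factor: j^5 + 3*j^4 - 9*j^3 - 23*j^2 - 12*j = (j - 3)*(j^4 + 6*j^3 + 9*j^2 + 4*j) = (j - 3)*(j + 4)*(j^3 + 2*j^2 + j) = j*(j - 3)*(j + 4)*(j^2 + 2*j + 1) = j*(j - 3)*(j + 1)*(j + 4)*(j + 1)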